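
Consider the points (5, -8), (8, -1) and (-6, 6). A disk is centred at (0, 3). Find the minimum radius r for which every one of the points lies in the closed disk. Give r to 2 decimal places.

The required radius is the distance from (0, 3) to the farthest point.
Squared distances: 146, 80, 45.
Maximum is 146, attained at (5, -8).
r = √146 ≈ 12.08.

12.08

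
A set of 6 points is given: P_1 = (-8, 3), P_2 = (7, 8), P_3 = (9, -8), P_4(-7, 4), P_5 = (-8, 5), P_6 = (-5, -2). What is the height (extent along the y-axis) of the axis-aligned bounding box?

16

max y = 8, min y = -8, so height = 16.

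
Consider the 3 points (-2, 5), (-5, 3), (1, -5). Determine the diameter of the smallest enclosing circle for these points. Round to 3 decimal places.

10.456

Call the three points A, B, C in the order given.
Side lengths²: AB² = 13, AC² = 109, BC² = 100.
Since AC² = 109 < 100 + 13 = 113, the triangle is acute, so the smallest enclosing circle is the circumcircle.
Circumcentre = (-7/9, -1/12), r² = 35425/1296.
Diameter = 2r = 2√(35425/1296) ≈ 10.456.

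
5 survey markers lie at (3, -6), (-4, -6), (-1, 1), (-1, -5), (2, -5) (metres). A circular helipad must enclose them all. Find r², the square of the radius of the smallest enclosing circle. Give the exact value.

1885/98

The minimum enclosing circle is determined by three boundary points: (3, -6), (-4, -6), (-1, 1).
Their circumcentre is (-0.5, -47/14) with r² = 1885/98.
The farthest remaining point (2, -5) is at distance² 877/98 ≤ 1885/98.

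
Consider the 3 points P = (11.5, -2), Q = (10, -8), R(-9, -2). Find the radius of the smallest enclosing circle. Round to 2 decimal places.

Side lengths²: PQ² = 38.25, PR² = 420.25, QR² = 397.
Since PR² = 420.25 < 397 + 38.25 = 435.25, the triangle is acute, so the smallest enclosing circle is the circumcircle.
Circumcentre = (1.25, -2.625), r² = 105.453125.
r = √(105.453125) ≈ 10.27.

10.27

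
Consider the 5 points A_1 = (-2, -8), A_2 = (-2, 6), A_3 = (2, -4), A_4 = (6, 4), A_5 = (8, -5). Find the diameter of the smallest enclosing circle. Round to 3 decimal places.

The minimum enclosing circle is determined by three boundary points: A_1, A_2, A_5.
Their circumcentre is (1.35, -1) with r² = 60.2225.
The farthest remaining point A_4 is at distance² 46.6225 ≤ 60.2225.
Diameter = 2r = 2√(60.2225) ≈ 15.521.

15.521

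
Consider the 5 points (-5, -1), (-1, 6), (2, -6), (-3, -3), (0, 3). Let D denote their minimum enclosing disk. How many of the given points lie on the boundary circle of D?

2

The minimum enclosing circle of a finite set is fixed by two of the points (as a diameter) or three (as a circumcircle).
The farthest pair is (-1, 6)–(2, -6) with squared distance 153. The circle on this segment as diameter has centre (0.5, 0) and r² = 153/4 = 38.25.
Check (-5, -1): distance² to centre = 31.25 ≤ 38.25, so it lies inside.
All remaining points lie in this disk, and no smaller disk contains both endpoints, so this is the minimum enclosing circle.
The points at distance exactly r from the centre are (-1, 6), (2, -6) — 2 points.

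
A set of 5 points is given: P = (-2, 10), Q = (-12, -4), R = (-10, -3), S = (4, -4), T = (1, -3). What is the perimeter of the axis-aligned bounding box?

60

Width = max x − min x = 4 − (-12) = 16.
Height = max y − min y = 10 − (-4) = 14.
Perimeter = 2(16 + 14) = 60.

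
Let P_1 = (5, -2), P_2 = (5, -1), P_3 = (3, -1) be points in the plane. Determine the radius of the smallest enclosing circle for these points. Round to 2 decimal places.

Side lengths²: P_1P_2² = 1, P_1P_3² = 5, P_2P_3² = 4.
Since P_1P_3² = 5 ≥ 4 + 1 = 5, the angle opposite P_1P_3 is not acute, so the smallest enclosing circle has P_1P_3 as diameter.
Centre = midpoint of P_1P_3 = (4, -1.5), r² = 5/4 = 1.25.
r = √(1.25) ≈ 1.12.

1.12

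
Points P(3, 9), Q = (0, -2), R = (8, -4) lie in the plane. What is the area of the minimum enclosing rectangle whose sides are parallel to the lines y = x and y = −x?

In coordinates u = x + y, v = x − y the rectangle is axis-aligned; the map (x,y)→(u,v) scales areas by 2.
u-values: 12, -2, 4; range = 12 − (-2) = 14.
v-values: -6, 2, 12; range = 12 − (-6) = 18.
Area = (14 × 18) / 2 = 126.

126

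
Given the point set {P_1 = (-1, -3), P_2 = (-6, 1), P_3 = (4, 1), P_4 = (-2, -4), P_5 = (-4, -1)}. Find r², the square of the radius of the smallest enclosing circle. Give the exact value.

25.01

The minimum enclosing circle is determined by three boundary points: P_2, P_3, P_4.
Their circumcentre is (-1, 0.9) with r² = 25.01.
The farthest remaining point P_1 is at distance² 15.21 ≤ 25.01.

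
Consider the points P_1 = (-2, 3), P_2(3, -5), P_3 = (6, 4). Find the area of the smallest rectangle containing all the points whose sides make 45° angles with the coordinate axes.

In coordinates u = x + y, v = x − y the rectangle is axis-aligned; the map (x,y)→(u,v) scales areas by 2.
u-values: 1, -2, 10; range = 10 − (-2) = 12.
v-values: -5, 8, 2; range = 8 − (-5) = 13.
Area = (12 × 13) / 2 = 78.

78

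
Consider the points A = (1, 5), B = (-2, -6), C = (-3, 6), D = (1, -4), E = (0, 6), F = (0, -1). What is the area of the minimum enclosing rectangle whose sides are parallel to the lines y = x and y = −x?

In coordinates u = x + y, v = x − y the rectangle is axis-aligned; the map (x,y)→(u,v) scales areas by 2.
u-values: 6, -8, 3, -3, 6, -1; range = 6 − (-8) = 14.
v-values: -4, 4, -9, 5, -6, 1; range = 5 − (-9) = 14.
Area = (14 × 14) / 2 = 98.

98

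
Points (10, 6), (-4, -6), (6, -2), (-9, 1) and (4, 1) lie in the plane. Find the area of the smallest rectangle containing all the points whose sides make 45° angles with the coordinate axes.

In coordinates u = x + y, v = x − y the rectangle is axis-aligned; the map (x,y)→(u,v) scales areas by 2.
u-values: 16, -10, 4, -8, 5; range = 16 − (-10) = 26.
v-values: 4, 2, 8, -10, 3; range = 8 − (-10) = 18.
Area = (26 × 18) / 2 = 234.

234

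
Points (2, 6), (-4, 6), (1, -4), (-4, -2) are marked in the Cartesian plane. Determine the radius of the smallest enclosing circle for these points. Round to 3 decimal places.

The minimum enclosing circle of a finite set is fixed by two of the points (as a diameter) or three (as a circumcircle).
The minimum enclosing circle is determined by three boundary points: (2, 6), (-4, 6), (1, -4).
Their circumcentre is (-1, 1.25) with r² = 31.5625.
The farthest remaining point (-4, -2) is at distance² 19.5625 ≤ 31.5625.
r = √(31.5625) ≈ 5.618.

5.618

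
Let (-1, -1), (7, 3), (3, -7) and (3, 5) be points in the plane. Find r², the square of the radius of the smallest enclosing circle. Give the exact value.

36

The minimum enclosing circle of a finite set is fixed by two of the points (as a diameter) or three (as a circumcircle).
The farthest pair is (3, -7)–(3, 5) with squared distance 144. The circle on this segment as diameter has centre (3, -1) and r² = 144/4 = 36.
Check (-1, -1): distance² to centre = 16 ≤ 36, so it lies inside.
All remaining points lie in this disk, and no smaller disk contains both endpoints, so this is the minimum enclosing circle.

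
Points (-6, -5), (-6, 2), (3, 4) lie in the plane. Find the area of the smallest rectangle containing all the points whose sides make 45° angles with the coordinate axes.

63

In coordinates u = x + y, v = x − y the rectangle is axis-aligned; the map (x,y)→(u,v) scales areas by 2.
u-values: -11, -4, 7; range = 7 − (-11) = 18.
v-values: -1, -8, -1; range = -1 − (-8) = 7.
Area = (18 × 7) / 2 = 63.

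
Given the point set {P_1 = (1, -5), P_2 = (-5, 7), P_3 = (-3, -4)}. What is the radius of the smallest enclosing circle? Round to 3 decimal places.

6.708

Side lengths²: P_1P_2² = 180, P_1P_3² = 17, P_2P_3² = 125.
Since P_1P_2² = 180 ≥ 125 + 17 = 142, the angle opposite P_1P_2 is not acute, so the smallest enclosing circle has P_1P_2 as diameter.
Centre = midpoint of P_1P_2 = (-2, 1), r² = 180/4 = 45.
r = √45 ≈ 6.708.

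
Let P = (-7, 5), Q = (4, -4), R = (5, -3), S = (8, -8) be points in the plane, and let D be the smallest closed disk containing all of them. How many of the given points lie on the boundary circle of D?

2

The minimum enclosing circle of a finite set is fixed by two of the points (as a diameter) or three (as a circumcircle).
The farthest pair is P–S with squared distance 394. The circle on this segment as diameter has centre (0.5, -1.5) and r² = 394/4 = 98.5.
Check Q: distance² to centre = 18.5 ≤ 98.5, so it lies inside.
All remaining points lie in this disk, and no smaller disk contains both endpoints, so this is the minimum enclosing circle.
The points at distance exactly r from the centre are P, S — 2 points.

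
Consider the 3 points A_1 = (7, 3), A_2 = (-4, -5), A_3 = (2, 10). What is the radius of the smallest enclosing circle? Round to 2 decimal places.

8.08

Side lengths²: A_1A_2² = 185, A_1A_3² = 74, A_2A_3² = 261.
Since A_2A_3² = 261 ≥ 185 + 74 = 259, the angle opposite A_2A_3 is not acute, so the smallest enclosing circle has A_2A_3 as diameter.
Centre = midpoint of A_2A_3 = (-1, 2.5), r² = 261/4 = 65.25.
r = √(65.25) ≈ 8.08.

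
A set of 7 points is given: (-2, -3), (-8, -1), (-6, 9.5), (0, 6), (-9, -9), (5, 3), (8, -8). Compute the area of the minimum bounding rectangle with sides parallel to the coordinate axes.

314.5

x ranges over [-9, 8], width 17.
y ranges over [-9, 9.5], height 18.5.
Area = 17 × 18.5 = 314.5.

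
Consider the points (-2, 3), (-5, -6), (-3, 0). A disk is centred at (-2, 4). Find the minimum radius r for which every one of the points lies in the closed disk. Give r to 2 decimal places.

10.44

The required radius is the distance from (-2, 4) to the farthest point.
Squared distances: 1, 109, 17.
Maximum is 109, attained at (-5, -6).
r = √109 ≈ 10.44.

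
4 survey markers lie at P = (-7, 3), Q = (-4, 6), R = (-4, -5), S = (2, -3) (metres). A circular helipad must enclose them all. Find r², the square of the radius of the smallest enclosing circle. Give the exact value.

32.5

The minimum enclosing circle of a finite set is fixed by two of the points (as a diameter) or three (as a circumcircle).
The minimum enclosing circle is determined by three boundary points: Q, R, S.
Their circumcentre is (-2.5, 0.5) with r² = 32.5.
The farthest remaining point P is at distance² 26.5 ≤ 32.5.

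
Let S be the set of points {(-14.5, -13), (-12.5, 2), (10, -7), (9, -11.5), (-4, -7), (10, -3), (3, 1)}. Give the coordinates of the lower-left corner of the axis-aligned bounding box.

(-14.5, -13)

x-range [-14.5, 10], y-range [-13, 2].
The lower-left corner is (-14.5, -13).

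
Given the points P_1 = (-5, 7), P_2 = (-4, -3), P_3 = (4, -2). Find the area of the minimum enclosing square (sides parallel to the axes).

The bounding box has width 9 and height 10.
An axis-aligned square enclosing the set must have side ≥ max(width, height).
So the minimum side is max(9, 10) = 10.
Area = 10² = 100.

100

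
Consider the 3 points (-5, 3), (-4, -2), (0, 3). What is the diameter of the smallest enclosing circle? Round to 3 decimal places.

6.530

Call the three points A, B, C in the order given.
Side lengths²: AB² = 26, AC² = 25, BC² = 41.
Since BC² = 41 < 26 + 25 = 51, the triangle is acute, so the smallest enclosing circle is the circumcircle.
Circumcentre = (-2.5, 0.9), r² = 10.66.
Diameter = 2r = 2√(10.66) ≈ 6.530.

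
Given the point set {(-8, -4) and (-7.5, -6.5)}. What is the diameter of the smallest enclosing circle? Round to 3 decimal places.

The smallest circle enclosing two points has them as diameter endpoints.
Centre = midpoint = (-7.75, -5.25); r² = |(-8, -4)−(-7.5, -6.5)|²/4 = 6.5/4 = 1.625.
Diameter = 2r = 2√(1.625) ≈ 2.550.

2.550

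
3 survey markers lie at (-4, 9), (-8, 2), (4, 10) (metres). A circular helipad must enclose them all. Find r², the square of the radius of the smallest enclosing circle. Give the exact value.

52

Call the three points A, B, C in the order given.
Side lengths²: AB² = 65, AC² = 65, BC² = 208.
Since BC² = 208 ≥ 65 + 65 = 130, the angle opposite BC is not acute, so the smallest enclosing circle has BC as diameter.
Centre = midpoint of BC = (-2, 6), r² = 208/4 = 52.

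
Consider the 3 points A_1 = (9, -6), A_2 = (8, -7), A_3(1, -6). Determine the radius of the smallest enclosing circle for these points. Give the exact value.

Side lengths²: A_1A_2² = 2, A_1A_3² = 64, A_2A_3² = 50.
Since A_1A_3² = 64 ≥ 50 + 2 = 52, the angle opposite A_1A_3 is not acute, so the smallest enclosing circle has A_1A_3 as diameter.
Centre = midpoint of A_1A_3 = (5, -6), r² = 64/4 = 16.
r = √16 = 4.

4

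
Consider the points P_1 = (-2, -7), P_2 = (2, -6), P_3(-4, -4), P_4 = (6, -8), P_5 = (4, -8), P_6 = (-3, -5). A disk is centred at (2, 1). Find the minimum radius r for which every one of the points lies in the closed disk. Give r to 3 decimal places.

The required radius is the distance from (2, 1) to the farthest point.
Squared distances: 80, 49, 61, 97, 85, 61.
Maximum is 97, attained at P_4.
r = √97 ≈ 9.849.

9.849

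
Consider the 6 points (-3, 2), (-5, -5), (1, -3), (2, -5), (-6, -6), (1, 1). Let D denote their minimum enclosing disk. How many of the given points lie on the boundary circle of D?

3

The minimum enclosing circle of a finite set is fixed by two of the points (as a diameter) or three (as a circumcircle).
The minimum enclosing circle is determined by three boundary points: (2, -5), (-6, -6), (1, 1).
Their circumcentre is (-33/14, -37/14) with r² = 2405/98.
The farthest remaining point (-3, 2) is at distance² 2153/98 ≤ 2405/98.
The points at distance exactly r from the centre are (2, -5), (-6, -6), (1, 1) — 3 points.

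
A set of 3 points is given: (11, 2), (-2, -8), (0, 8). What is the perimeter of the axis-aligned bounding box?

Width = max x − min x = 11 − (-2) = 13.
Height = max y − min y = 8 − (-8) = 16.
Perimeter = 2(13 + 16) = 58.

58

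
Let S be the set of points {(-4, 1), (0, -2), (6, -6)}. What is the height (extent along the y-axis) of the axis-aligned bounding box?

7

max y = 1, min y = -6, so height = 7.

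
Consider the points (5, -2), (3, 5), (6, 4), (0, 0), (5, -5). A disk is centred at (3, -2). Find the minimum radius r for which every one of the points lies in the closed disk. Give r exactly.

7

The required radius is the distance from (3, -2) to the farthest point.
Squared distances: 4, 49, 45, 13, 13.
Maximum is 49, attained at (3, 5).
r = √49 = 7.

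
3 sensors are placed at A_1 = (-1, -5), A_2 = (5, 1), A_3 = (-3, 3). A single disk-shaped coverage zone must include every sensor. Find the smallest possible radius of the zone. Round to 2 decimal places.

Side lengths²: A_1A_2² = 72, A_1A_3² = 68, A_2A_3² = 68.
Since A_1A_2² = 72 < 68 + 68 = 136, the triangle is acute, so the smallest enclosing circle is the circumcircle.
Circumcentre = (0.4, -0.4), r² = 23.12.
r = √(23.12) ≈ 4.81.

4.81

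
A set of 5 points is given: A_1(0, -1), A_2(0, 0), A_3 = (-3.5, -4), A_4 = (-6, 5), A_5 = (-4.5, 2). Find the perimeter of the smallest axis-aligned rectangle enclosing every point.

30

Width = max x − min x = 0 − (-6) = 6.
Height = max y − min y = 5 − (-4) = 9.
Perimeter = 2(6 + 9) = 30.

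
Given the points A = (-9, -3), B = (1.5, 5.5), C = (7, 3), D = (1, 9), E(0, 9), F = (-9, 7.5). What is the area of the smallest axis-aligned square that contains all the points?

The bounding box has width 16 and height 12.
An axis-aligned square enclosing the set must have side ≥ max(width, height).
So the minimum side is max(16, 12) = 16.
Area = 16² = 256.

256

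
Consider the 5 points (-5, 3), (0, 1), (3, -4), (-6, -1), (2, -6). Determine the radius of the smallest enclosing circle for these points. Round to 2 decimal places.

By Welzl's lemma the MEC is supported by two points (diametrically opposite) or three points (on a circumcircle).
The farthest pair is (-5, 3)–(2, -6) with squared distance 130. The circle on this segment as diameter has centre (-1.5, -1.5) and r² = 130/4 = 32.5.
Check (0, 1): distance² to centre = 8.5 ≤ 32.5, so it lies inside.
All remaining points lie in this disk, and no smaller disk contains both endpoints, so this is the minimum enclosing circle.
r = √(32.5) ≈ 5.70.

5.70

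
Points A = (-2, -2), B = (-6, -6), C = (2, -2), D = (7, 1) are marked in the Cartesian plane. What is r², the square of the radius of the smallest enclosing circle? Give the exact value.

The farthest pair is B–D with squared distance 218. The circle on this segment as diameter has centre (0.5, -2.5) and r² = 218/4 = 54.5.
Check A: distance² to centre = 6.5 ≤ 54.5, so it lies inside.
All remaining points lie in this disk, and no smaller disk contains both endpoints, so this is the minimum enclosing circle.

54.5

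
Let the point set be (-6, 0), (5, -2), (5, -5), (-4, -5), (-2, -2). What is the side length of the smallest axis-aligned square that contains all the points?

11

The bounding box has width 11 and height 5.
An axis-aligned square enclosing the set must have side ≥ max(width, height).
So the minimum side is max(11, 5) = 11.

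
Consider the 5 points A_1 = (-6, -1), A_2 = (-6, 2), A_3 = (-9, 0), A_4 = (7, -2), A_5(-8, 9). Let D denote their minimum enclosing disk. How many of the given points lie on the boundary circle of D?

The minimum enclosing circle of a finite set is fixed by two of the points (as a diameter) or three (as a circumcircle).
The farthest pair is A_4–A_5 with squared distance 346. The circle on this segment as diameter has centre (-0.5, 3.5) and r² = 346/4 = 86.5.
Check A_1: distance² to centre = 50.5 ≤ 86.5, so it lies inside.
All remaining points lie in this disk, and no smaller disk contains both endpoints, so this is the minimum enclosing circle.
The points at distance exactly r from the centre are A_4, A_5 — 2 points.

2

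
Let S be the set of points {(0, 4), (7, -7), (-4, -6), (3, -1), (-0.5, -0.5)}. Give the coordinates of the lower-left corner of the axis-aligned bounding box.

x-range [-4, 7], y-range [-7, 4].
The lower-left corner is (-4, -7).

(-4, -7)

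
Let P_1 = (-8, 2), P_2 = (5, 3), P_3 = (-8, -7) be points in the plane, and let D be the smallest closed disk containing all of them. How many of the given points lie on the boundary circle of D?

Side lengths²: P_1P_2² = 170, P_1P_3² = 81, P_2P_3² = 269.
Since P_2P_3² = 269 ≥ 170 + 81 = 251, the angle opposite P_2P_3 is not acute, so the smallest enclosing circle has P_2P_3 as diameter.
Centre = midpoint of P_2P_3 = (-1.5, -2), r² = 269/4 = 67.25.
The points at distance exactly r from the centre are P_2, P_3 — 2 points.

2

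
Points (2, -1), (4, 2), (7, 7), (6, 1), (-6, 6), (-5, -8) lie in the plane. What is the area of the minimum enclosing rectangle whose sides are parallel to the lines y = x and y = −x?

In coordinates u = x + y, v = x − y the rectangle is axis-aligned; the map (x,y)→(u,v) scales areas by 2.
u-values: 1, 6, 14, 7, 0, -13; range = 14 − (-13) = 27.
v-values: 3, 2, 0, 5, -12, 3; range = 5 − (-12) = 17.
Area = (27 × 17) / 2 = 229.5.

229.5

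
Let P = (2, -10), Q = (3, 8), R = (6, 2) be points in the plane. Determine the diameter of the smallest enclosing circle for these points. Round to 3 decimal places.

18.028

Side lengths²: PQ² = 325, PR² = 160, QR² = 45.
Since PQ² = 325 ≥ 160 + 45 = 205, the angle opposite PQ is not acute, so the smallest enclosing circle has PQ as diameter.
Centre = midpoint of PQ = (2.5, -1), r² = 325/4 = 81.25.
Diameter = 2r = 2√(81.25) ≈ 18.028.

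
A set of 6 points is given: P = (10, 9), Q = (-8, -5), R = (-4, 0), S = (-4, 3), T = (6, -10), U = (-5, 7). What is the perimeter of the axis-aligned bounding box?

74

Width = max x − min x = 10 − (-8) = 18.
Height = max y − min y = 9 − (-10) = 19.
Perimeter = 2(18 + 19) = 74.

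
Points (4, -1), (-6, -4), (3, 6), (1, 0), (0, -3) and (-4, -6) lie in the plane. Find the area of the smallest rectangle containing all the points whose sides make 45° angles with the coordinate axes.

In coordinates u = x + y, v = x − y the rectangle is axis-aligned; the map (x,y)→(u,v) scales areas by 2.
u-values: 3, -10, 9, 1, -3, -10; range = 9 − (-10) = 19.
v-values: 5, -2, -3, 1, 3, 2; range = 5 − (-3) = 8.
Area = (19 × 8) / 2 = 76.

76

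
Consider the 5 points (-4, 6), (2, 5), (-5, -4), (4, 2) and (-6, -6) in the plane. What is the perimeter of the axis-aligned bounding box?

Width = max x − min x = 4 − (-6) = 10.
Height = max y − min y = 6 − (-6) = 12.
Perimeter = 2(10 + 12) = 44.

44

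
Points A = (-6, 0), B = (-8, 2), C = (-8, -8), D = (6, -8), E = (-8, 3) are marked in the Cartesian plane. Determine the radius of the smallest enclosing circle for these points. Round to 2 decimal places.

A smallest enclosing disk is always determined by at most three of the input points on its boundary.
The farthest pair is D–E with squared distance 317. The circle on this segment as diameter has centre (-1, -2.5) and r² = 317/4 = 79.25.
Check A: distance² to centre = 31.25 ≤ 79.25, so it lies inside.
All remaining points lie in this disk, and no smaller disk contains both endpoints, so this is the minimum enclosing circle.
r = √(79.25) ≈ 8.90.

8.90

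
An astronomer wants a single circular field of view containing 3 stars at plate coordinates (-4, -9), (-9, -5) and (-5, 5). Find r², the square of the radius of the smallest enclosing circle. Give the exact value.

49.25

Call the three points A, B, C in the order given.
Side lengths²: AB² = 41, AC² = 197, BC² = 116.
Since AC² = 197 ≥ 116 + 41 = 157, the angle opposite AC is not acute, so the smallest enclosing circle has AC as diameter.
Centre = midpoint of AC = (-4.5, -2), r² = 197/4 = 49.25.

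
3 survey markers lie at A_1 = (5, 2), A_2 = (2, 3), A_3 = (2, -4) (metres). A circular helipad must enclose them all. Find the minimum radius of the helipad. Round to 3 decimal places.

Side lengths²: A_1A_2² = 10, A_1A_3² = 45, A_2A_3² = 49.
Since A_2A_3² = 49 < 45 + 10 = 55, the triangle is acute, so the smallest enclosing circle is the circumcircle.
Circumcentre = (2.5, -0.5), r² = 12.5.
r = √(12.5) ≈ 3.536.

3.536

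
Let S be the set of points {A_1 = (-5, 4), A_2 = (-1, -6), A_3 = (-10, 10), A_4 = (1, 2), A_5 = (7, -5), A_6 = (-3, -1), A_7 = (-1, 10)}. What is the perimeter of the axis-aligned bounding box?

Width = max x − min x = 7 − (-10) = 17.
Height = max y − min y = 10 − (-6) = 16.
Perimeter = 2(17 + 16) = 66.

66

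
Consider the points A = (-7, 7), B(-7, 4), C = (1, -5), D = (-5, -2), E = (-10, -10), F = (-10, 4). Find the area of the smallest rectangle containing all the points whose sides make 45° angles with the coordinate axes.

In coordinates u = x + y, v = x − y the rectangle is axis-aligned; the map (x,y)→(u,v) scales areas by 2.
u-values: 0, -3, -4, -7, -20, -6; range = 0 − (-20) = 20.
v-values: -14, -11, 6, -3, 0, -14; range = 6 − (-14) = 20.
Area = (20 × 20) / 2 = 200.

200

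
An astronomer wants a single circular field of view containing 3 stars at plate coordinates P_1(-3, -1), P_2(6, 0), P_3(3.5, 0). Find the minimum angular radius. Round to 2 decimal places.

4.53

Side lengths²: P_1P_2² = 82, P_1P_3² = 43.25, P_2P_3² = 6.25.
Since P_1P_2² = 82 ≥ 43.25 + 6.25 = 49.5, the angle opposite P_1P_2 is not acute, so the smallest enclosing circle has P_1P_2 as diameter.
Centre = midpoint of P_1P_2 = (1.5, -0.5), r² = 82/4 = 20.5.
r = √(20.5) ≈ 4.53.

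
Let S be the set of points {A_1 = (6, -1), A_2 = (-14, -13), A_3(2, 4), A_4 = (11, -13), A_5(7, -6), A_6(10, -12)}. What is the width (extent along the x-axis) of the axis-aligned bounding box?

25

max x = 11, min x = -14, so width = 25.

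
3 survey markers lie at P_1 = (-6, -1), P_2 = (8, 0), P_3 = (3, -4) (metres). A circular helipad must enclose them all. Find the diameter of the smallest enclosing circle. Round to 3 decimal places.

Side lengths²: P_1P_2² = 197, P_1P_3² = 90, P_2P_3² = 41.
Since P_1P_2² = 197 ≥ 90 + 41 = 131, the angle opposite P_1P_2 is not acute, so the smallest enclosing circle has P_1P_2 as diameter.
Centre = midpoint of P_1P_2 = (1, -0.5), r² = 197/4 = 49.25.
Diameter = 2r = 2√(49.25) ≈ 14.036.

14.036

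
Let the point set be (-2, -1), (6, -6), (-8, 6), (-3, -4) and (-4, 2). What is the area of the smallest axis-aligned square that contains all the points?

196

The bounding box has width 14 and height 12.
An axis-aligned square enclosing the set must have side ≥ max(width, height).
So the minimum side is max(14, 12) = 14.
Area = 14² = 196.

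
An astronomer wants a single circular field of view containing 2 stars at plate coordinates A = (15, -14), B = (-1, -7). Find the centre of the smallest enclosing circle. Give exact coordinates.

(7, -10.5)

The smallest circle enclosing two points has them as diameter endpoints.
Centre = midpoint = (7, -10.5); r² = |AB|²/4 = 305/4 = 76.25.
Centre = (7, -10.5).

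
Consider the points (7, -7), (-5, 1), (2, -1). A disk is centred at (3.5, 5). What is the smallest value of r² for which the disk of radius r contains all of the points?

The required radius is the distance from (3.5, 5) to the farthest point.
Squared distances: 156.25, 88.25, 38.25.
Maximum is 156.25, attained at (7, -7).

156.25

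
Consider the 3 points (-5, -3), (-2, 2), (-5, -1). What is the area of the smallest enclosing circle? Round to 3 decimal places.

26.704

Call the three points A, B, C in the order given.
Side lengths²: AB² = 34, AC² = 4, BC² = 18.
Since AB² = 34 ≥ 18 + 4 = 22, the angle opposite AB is not acute, so the smallest enclosing circle has AB as diameter.
Centre = midpoint of AB = (-3.5, -0.5), r² = 34/4 = 8.5.
Area = π·r² = π·8.5 ≈ 26.704.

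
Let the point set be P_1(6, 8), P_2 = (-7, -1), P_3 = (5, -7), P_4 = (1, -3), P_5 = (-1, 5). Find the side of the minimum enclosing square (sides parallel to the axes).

The bounding box has width 13 and height 15.
An axis-aligned square enclosing the set must have side ≥ max(width, height).
So the minimum side is max(13, 15) = 15.

15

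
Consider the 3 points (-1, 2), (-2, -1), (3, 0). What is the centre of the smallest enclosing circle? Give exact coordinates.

(3/7, -1/7)

Call the three points A, B, C in the order given.
Side lengths²: AB² = 10, AC² = 20, BC² = 26.
Since BC² = 26 < 20 + 10 = 30, the triangle is acute, so the smallest enclosing circle is the circumcircle.
Circumcentre = (3/7, -1/7), r² = 325/49.
Centre = (3/7, -1/7).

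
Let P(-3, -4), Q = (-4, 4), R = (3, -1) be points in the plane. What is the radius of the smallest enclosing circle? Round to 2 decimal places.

4.56

Side lengths²: PQ² = 65, PR² = 45, QR² = 74.
Since QR² = 74 < 65 + 45 = 110, the triangle is acute, so the smallest enclosing circle is the circumcircle.
Circumcentre = (-47/34, 9/34), r² = 12025/578.
r = √(12025/578) ≈ 4.56.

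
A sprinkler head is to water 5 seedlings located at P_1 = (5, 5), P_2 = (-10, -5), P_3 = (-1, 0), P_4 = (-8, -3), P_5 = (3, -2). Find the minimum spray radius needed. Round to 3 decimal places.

A smallest enclosing disk is always determined by at most three of the input points on its boundary.
The farthest pair is P_1–P_2 with squared distance 325. The circle on this segment as diameter has centre (-2.5, 0) and r² = 325/4 = 81.25.
Check P_3: distance² to centre = 2.25 ≤ 81.25, so it lies inside.
All remaining points lie in this disk, and no smaller disk contains both endpoints, so this is the minimum enclosing circle.
r = √(81.25) ≈ 9.014.

9.014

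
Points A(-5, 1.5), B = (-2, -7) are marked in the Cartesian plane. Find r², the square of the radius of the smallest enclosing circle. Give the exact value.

20.3125

The smallest circle enclosing two points has them as diameter endpoints.
Centre = midpoint = (-3.5, -2.75); r² = |AB|²/4 = 81.25/4 = 20.3125.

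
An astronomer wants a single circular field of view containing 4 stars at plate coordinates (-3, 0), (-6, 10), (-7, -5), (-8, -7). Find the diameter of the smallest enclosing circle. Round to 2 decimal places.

The minimum enclosing circle of a finite set is fixed by two of the points (as a diameter) or three (as a circumcircle).
The farthest pair is (-6, 10)–(-8, -7) with squared distance 293. The circle on this segment as diameter has centre (-7, 1.5) and r² = 293/4 = 73.25.
Check (-3, 0): distance² to centre = 18.25 ≤ 73.25, so it lies inside.
All remaining points lie in this disk, and no smaller disk contains both endpoints, so this is the minimum enclosing circle.
Diameter = 2r = 2√(73.25) ≈ 17.12.

17.12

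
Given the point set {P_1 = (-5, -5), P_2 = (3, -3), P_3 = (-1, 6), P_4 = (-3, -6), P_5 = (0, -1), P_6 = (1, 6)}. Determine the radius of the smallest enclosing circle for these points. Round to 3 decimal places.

6.329

By Welzl's lemma the MEC is supported by two points (diametrically opposite) or three points (on a circumcircle).
The minimum enclosing circle is determined by three boundary points: P_1, P_4, P_6.
Their circumcentre is (-17/14, 1/14) with r² = 3925/98.
The farthest remaining point P_3 is at distance² 3449/98 ≤ 3925/98.
r = √(3925/98) ≈ 6.329.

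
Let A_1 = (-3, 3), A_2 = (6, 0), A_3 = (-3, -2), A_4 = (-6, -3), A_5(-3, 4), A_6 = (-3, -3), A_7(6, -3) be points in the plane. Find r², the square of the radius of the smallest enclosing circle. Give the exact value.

1885/49

The minimum enclosing circle is determined by three boundary points: A_4, A_5, A_7.
Their circumcentre is (0, -10/7) with r² = 1885/49.
The farthest remaining point A_2 is at distance² 1864/49 ≤ 1885/49.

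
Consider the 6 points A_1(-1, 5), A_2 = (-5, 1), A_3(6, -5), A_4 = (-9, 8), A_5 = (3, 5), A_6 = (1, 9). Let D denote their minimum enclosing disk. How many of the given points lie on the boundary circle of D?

By Welzl's lemma the MEC is supported by two points (diametrically opposite) or three points (on a circumcircle).
The farthest pair is A_3–A_4 with squared distance 394. The circle on this segment as diameter has centre (-1.5, 1.5) and r² = 394/4 = 98.5.
Check A_1: distance² to centre = 12.5 ≤ 98.5, so it lies inside.
All remaining points lie in this disk, and no smaller disk contains both endpoints, so this is the minimum enclosing circle.
The points at distance exactly r from the centre are A_3, A_4 — 2 points.

2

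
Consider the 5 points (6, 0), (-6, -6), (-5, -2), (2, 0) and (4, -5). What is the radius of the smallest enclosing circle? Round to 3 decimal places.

6.708

By Welzl's lemma the MEC is supported by two points (diametrically opposite) or three points (on a circumcircle).
The farthest pair is (6, 0)–(-6, -6) with squared distance 180. The circle on this segment as diameter has centre (0, -3) and r² = 180/4 = 45.
Check (-5, -2): distance² to centre = 26 ≤ 45, so it lies inside.
All remaining points lie in this disk, and no smaller disk contains both endpoints, so this is the minimum enclosing circle.
r = √45 ≈ 6.708.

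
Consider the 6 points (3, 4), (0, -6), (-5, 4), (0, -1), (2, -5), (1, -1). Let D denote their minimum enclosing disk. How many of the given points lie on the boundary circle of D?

3

A smallest enclosing disk is always determined by at most three of the input points on its boundary.
The minimum enclosing circle is determined by three boundary points: (3, 4), (0, -6), (-5, 4).
Their circumcentre is (-1, -0.25) with r² = 34.0625.
The farthest remaining point (2, -5) is at distance² 31.5625 ≤ 34.0625.
The points at distance exactly r from the centre are (3, 4), (0, -6), (-5, 4) — 3 points.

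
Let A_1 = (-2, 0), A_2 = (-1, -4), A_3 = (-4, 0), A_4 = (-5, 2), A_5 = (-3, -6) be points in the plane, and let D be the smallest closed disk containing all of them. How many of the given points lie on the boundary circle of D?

The minimum enclosing circle of a finite set is fixed by two of the points (as a diameter) or three (as a circumcircle).
The farthest pair is A_4–A_5 with squared distance 68. The circle on this segment as diameter has centre (-4, -2) and r² = 68/4 = 17.
Check A_1: distance² to centre = 8 ≤ 17, so it lies inside.
All remaining points lie in this disk, and no smaller disk contains both endpoints, so this is the minimum enclosing circle.
The points at distance exactly r from the centre are A_4, A_5 — 2 points.

2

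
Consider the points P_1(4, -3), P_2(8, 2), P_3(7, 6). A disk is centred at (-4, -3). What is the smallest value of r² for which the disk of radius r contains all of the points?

202

The required radius is the distance from (-4, -3) to the farthest point.
Squared distances: 64, 169, 202.
Maximum is 202, attained at P_3.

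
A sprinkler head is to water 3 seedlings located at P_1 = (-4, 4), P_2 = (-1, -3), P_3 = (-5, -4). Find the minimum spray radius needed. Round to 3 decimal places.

4.083

Side lengths²: P_1P_2² = 58, P_1P_3² = 65, P_2P_3² = 17.
Since P_1P_3² = 65 < 58 + 17 = 75, the triangle is acute, so the smallest enclosing circle is the circumcircle.
Circumcentre = (-239/62, -5/62), r² = 32045/1922.
r = √(32045/1922) ≈ 4.083.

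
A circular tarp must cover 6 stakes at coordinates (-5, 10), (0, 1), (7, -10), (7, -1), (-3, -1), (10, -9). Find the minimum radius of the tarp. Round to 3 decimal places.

By Welzl's lemma the MEC is supported by two points (diametrically opposite) or three points (on a circumcircle).
The farthest pair is (-5, 10)–(10, -9) with squared distance 586. The circle on this segment as diameter has centre (2.5, 0.5) and r² = 586/4 = 146.5.
Check (0, 1): distance² to centre = 6.5 ≤ 146.5, so it lies inside.
All remaining points lie in this disk, and no smaller disk contains both endpoints, so this is the minimum enclosing circle.
r = √(146.5) ≈ 12.104.

12.104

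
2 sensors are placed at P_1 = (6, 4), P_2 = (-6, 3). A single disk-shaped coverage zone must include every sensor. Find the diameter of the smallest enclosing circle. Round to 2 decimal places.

12.04

The smallest circle enclosing two points has them as diameter endpoints.
Centre = midpoint = (0, 3.5); r² = |P_1P_2|²/4 = 145/4 = 36.25.
Diameter = 2r = 2√(36.25) ≈ 12.04.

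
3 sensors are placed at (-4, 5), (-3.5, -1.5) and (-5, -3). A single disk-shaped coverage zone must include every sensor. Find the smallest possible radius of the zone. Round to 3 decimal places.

4.031

Call the three points A, B, C in the order given.
Side lengths²: AB² = 42.5, AC² = 65, BC² = 4.5.
Since AC² = 65 ≥ 42.5 + 4.5 = 47, the angle opposite AC is not acute, so the smallest enclosing circle has AC as diameter.
Centre = midpoint of AC = (-4.5, 1), r² = 65/4 = 16.25.
r = √(16.25) ≈ 4.031.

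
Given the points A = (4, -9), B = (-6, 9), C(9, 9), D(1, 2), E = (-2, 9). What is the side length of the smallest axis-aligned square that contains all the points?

The bounding box has width 15 and height 18.
An axis-aligned square enclosing the set must have side ≥ max(width, height).
So the minimum side is max(15, 18) = 18.

18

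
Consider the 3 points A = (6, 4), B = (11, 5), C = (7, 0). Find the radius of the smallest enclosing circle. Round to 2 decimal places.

3.21

Side lengths²: AB² = 26, AC² = 17, BC² = 41.
Since BC² = 41 < 26 + 17 = 43, the triangle is acute, so the smallest enclosing circle is the circumcircle.
Circumcentre = (373/42, 109/42), r² = 9061/882.
r = √(9061/882) ≈ 3.21.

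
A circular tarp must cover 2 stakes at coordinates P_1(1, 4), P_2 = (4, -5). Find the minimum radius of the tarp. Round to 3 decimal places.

4.743

The smallest circle enclosing two points has them as diameter endpoints.
Centre = midpoint = (2.5, -0.5); r² = |P_1P_2|²/4 = 90/4 = 22.5.
r = √(22.5) ≈ 4.743.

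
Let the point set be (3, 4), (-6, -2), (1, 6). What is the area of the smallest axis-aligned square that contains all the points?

The bounding box has width 9 and height 8.
An axis-aligned square enclosing the set must have side ≥ max(width, height).
So the minimum side is max(9, 8) = 9.
Area = 9² = 81.

81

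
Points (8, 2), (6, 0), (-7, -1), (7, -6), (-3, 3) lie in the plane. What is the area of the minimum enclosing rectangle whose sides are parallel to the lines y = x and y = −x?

171

In coordinates u = x + y, v = x − y the rectangle is axis-aligned; the map (x,y)→(u,v) scales areas by 2.
u-values: 10, 6, -8, 1, 0; range = 10 − (-8) = 18.
v-values: 6, 6, -6, 13, -6; range = 13 − (-6) = 19.
Area = (18 × 19) / 2 = 171.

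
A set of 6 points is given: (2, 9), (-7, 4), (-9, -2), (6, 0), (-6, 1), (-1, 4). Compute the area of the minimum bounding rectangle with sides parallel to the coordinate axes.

x ranges over [-9, 6], width 15.
y ranges over [-2, 9], height 11.
Area = 15 × 11 = 165.

165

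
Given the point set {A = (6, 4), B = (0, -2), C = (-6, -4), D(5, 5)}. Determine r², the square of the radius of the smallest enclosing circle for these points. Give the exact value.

52

The minimum enclosing circle of a finite set is fixed by two of the points (as a diameter) or three (as a circumcircle).
The farthest pair is A–C with squared distance 208. The circle on this segment as diameter has centre (0, 0) and r² = 208/4 = 52.
Check B: distance² to centre = 4 ≤ 52, so it lies inside.
All remaining points lie in this disk, and no smaller disk contains both endpoints, so this is the minimum enclosing circle.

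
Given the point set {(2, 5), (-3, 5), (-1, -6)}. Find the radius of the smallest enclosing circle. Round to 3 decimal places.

Call the three points A, B, C in the order given.
Side lengths²: AB² = 25, AC² = 130, BC² = 125.
Since AC² = 130 < 125 + 25 = 150, the triangle is acute, so the smallest enclosing circle is the circumcircle.
Circumcentre = (-0.5, -5/22), r² = 8125/242.
r = √(8125/242) ≈ 5.794.

5.794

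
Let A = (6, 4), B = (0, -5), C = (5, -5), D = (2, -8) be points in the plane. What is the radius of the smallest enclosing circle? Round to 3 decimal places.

6.325

The farthest pair is A–D with squared distance 160. The circle on this segment as diameter has centre (4, -2) and r² = 160/4 = 40.
Check B: distance² to centre = 25 ≤ 40, so it lies inside.
All remaining points lie in this disk, and no smaller disk contains both endpoints, so this is the minimum enclosing circle.
r = √40 ≈ 6.325.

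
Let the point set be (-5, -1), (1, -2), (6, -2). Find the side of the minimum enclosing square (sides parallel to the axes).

The bounding box has width 11 and height 1.
An axis-aligned square enclosing the set must have side ≥ max(width, height).
So the minimum side is max(11, 1) = 11.

11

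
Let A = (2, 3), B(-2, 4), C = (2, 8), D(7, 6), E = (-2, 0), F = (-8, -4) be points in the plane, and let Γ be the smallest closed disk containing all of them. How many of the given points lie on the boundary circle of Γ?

2

The minimum enclosing circle of a finite set is fixed by two of the points (as a diameter) or three (as a circumcircle).
The farthest pair is D–F with squared distance 325. The circle on this segment as diameter has centre (-0.5, 1) and r² = 325/4 = 81.25.
Check A: distance² to centre = 10.25 ≤ 81.25, so it lies inside.
All remaining points lie in this disk, and no smaller disk contains both endpoints, so this is the minimum enclosing circle.
The points at distance exactly r from the centre are D, F — 2 points.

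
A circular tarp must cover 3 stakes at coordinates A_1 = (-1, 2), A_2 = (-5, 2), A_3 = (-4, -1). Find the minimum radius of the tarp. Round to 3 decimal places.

2.236

Side lengths²: A_1A_2² = 16, A_1A_3² = 18, A_2A_3² = 10.
Since A_1A_3² = 18 < 16 + 10 = 26, the triangle is acute, so the smallest enclosing circle is the circumcircle.
Circumcentre = (-3, 1), r² = 5.
r = √5 ≈ 2.236.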